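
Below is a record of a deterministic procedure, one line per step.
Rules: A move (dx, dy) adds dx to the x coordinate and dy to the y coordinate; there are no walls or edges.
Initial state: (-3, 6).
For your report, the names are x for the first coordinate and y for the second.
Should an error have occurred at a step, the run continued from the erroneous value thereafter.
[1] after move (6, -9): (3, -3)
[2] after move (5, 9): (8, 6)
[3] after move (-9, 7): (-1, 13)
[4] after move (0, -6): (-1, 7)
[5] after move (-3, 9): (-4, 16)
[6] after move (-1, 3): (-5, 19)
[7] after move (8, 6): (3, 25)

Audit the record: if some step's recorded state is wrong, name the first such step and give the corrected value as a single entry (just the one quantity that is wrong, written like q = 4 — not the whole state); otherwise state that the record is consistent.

no error

Step 1: x = -3 + (6) = 3, y = 6 + (-9) = -3 — confirmed correct.
Step 2: x = 3 + (5) = 8, y = -3 + (9) = 6 — in agreement.
Step 3: x = 8 + (-9) = -1, y = 6 + (7) = 13 — verified.
Step 4: x = -1 + (0) = -1, y = 13 + (-6) = 7 — no discrepancy.
Step 5: x = -1 + (-3) = -4, y = 7 + (9) = 16 — same as recorded.
Step 6: x = -4 + (-1) = -5, y = 16 + (3) = 19 — checks out.
Step 7: x = -5 + (8) = 3, y = 19 + (6) = 25 — verified.
The recomputation confirms every line.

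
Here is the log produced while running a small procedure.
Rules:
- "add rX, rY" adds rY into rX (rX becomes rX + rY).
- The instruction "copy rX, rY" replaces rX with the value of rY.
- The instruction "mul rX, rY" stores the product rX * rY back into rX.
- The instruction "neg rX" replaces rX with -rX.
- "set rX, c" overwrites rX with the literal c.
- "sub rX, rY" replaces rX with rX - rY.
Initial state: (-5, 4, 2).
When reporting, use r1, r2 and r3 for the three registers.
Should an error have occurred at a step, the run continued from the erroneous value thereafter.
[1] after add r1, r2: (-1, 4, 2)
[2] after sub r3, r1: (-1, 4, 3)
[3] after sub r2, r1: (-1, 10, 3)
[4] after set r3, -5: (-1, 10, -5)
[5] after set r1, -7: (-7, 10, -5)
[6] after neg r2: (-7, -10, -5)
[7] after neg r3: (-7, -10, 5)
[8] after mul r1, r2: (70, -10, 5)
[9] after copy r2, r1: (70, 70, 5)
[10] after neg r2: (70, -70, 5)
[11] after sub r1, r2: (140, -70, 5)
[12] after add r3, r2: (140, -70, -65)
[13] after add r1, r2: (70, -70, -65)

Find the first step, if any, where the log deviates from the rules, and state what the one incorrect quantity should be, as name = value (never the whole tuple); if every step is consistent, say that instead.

step 3, r2 = 5

1. r1 = -5 + 4 = -1 (confirmed correct)
2. r3 = 2 - -1 = 3 (exactly as logged)
3. r2 = 4 - -1 = 5 (the log has a different value)
First incorrect step: 3; the correct value is r2 = 5.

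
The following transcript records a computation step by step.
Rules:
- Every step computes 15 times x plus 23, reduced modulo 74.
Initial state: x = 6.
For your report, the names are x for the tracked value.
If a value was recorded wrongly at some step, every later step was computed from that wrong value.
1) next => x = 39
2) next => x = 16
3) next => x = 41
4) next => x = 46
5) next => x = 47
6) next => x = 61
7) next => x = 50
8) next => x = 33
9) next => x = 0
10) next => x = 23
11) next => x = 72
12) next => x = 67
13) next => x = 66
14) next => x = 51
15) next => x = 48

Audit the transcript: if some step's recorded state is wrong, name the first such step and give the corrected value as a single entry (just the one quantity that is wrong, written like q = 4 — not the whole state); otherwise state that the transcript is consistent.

Recomputing the run from the initial state:
step 1: x = 39
step 2: x = 16
step 3: x = 41
step 4: x = 46
step 5: x = 47
step 6: x = 62
step 7: x = 65
step 8: x = 36
step 9: x = 45
step 10: x = 32
step 11: x = 59
step 12: x = 20
step 13: x = 27
step 14: x = 58
step 15: x = 5
The first disagreement with the transcript is at step 6, where the value should be x = 62.

step 6, x = 62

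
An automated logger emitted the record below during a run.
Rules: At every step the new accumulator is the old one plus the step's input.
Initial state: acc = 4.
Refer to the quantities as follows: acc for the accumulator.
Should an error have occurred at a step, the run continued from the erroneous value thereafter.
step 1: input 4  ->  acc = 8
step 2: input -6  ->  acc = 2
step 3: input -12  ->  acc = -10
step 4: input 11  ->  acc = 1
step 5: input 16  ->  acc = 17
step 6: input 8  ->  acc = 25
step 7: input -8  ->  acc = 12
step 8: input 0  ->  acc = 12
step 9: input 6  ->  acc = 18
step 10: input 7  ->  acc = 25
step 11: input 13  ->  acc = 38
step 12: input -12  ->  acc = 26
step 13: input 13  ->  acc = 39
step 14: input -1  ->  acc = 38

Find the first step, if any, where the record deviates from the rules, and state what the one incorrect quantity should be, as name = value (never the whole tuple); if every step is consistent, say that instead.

1. acc = 4 + 4 = 8 (confirmed correct)
2. acc = 8 + -6 = 2 (no discrepancy)
3. acc = 2 + -12 = -10 (no discrepancy)
4. acc = -10 + 11 = 1 (exactly as logged)
5. acc = 1 + 16 = 17 (exactly as logged)
6. acc = 17 + 8 = 25 (in agreement)
7. acc = 25 + -8 = 17 (the entry is off here)
Step 7 is the first one off; corrected, acc = 17.

step 7, acc = 17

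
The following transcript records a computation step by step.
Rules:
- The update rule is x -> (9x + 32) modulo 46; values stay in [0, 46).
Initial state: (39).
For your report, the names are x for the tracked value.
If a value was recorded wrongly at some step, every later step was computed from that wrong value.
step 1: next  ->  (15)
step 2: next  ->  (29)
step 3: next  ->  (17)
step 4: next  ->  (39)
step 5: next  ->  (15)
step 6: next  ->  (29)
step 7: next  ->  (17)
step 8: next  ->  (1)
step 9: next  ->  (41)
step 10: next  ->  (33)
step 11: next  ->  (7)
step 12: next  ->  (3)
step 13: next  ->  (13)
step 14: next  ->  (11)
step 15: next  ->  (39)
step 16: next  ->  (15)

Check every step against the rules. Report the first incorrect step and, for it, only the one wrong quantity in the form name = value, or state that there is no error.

Step 1: x = (9*39 + 32) mod 46 = 15 — same as recorded.
Step 2: x = (9*15 + 32) mod 46 = 29 — consistent with the transcript.
Step 3: x = (9*29 + 32) mod 46 = 17 — consistent with the transcript.
Step 4: x = (9*17 + 32) mod 46 = 1 — the recorded entry deviates here.
First deviation found at step 4; the corrected entry is x = 1.

step 4, x = 1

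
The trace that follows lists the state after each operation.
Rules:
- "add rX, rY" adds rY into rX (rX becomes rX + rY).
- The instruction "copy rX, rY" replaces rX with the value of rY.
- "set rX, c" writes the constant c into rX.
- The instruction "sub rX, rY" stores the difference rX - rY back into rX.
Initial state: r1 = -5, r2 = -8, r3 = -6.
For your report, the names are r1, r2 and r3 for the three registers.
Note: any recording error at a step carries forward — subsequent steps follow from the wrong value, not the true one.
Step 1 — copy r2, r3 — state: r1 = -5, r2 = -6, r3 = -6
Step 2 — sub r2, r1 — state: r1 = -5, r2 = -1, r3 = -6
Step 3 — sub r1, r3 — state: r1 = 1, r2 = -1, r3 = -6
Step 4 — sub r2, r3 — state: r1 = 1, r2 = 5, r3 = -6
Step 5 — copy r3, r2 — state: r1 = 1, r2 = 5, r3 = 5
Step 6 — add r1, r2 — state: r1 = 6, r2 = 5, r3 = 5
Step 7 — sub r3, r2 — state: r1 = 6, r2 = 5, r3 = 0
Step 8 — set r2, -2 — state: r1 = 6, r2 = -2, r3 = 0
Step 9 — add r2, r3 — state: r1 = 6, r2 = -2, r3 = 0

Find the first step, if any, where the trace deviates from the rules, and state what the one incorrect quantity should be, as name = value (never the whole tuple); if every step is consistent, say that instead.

no error

step 1: r2 = -6 -> confirmed correct
step 2: r2 = -6 - -5 = -1 -> confirmed correct
step 3: r1 = -5 - -6 = 1 -> same as recorded
step 4: r2 = -1 - -6 = 5 -> same as recorded
step 5: r3 = 5 -> no discrepancy
step 6: r1 = 1 + 5 = 6 -> consistent with the trace
step 7: r3 = 5 - 5 = 0 -> no discrepancy
step 8: r2 = -2 -> exactly as logged
step 9: r2 = -2 + 0 = -2 -> no discrepancy
The whole run recomputes cleanly — no discrepancies.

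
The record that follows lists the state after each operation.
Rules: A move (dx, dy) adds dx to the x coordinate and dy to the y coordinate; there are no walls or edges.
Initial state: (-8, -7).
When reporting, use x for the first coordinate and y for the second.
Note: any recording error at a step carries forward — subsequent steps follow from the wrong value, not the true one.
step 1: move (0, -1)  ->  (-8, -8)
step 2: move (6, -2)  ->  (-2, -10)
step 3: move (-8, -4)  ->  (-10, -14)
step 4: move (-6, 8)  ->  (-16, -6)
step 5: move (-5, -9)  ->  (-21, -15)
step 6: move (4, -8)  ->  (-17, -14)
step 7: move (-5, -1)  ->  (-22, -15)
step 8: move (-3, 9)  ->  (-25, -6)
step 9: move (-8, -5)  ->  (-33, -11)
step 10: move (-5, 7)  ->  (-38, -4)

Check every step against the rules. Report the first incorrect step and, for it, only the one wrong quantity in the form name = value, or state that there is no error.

Step 1: x = -8 + (0) = -8, y = -7 + (-1) = -8 — checks out.
Step 2: x = -8 + (6) = -2, y = -8 + (-2) = -10 — same as recorded.
Step 3: x = -2 + (-8) = -10, y = -10 + (-4) = -14 — confirmed correct.
Step 4: x = -10 + (-6) = -16, y = -14 + (8) = -6 — exactly as logged.
Step 5: x = -16 + (-5) = -21, y = -6 + (-9) = -15 — verified.
Step 6: x = -21 + (4) = -17, y = -15 + (-8) = -23 — this is not what the record shows.
First deviation found at step 6; the corrected entry is y = -23.

step 6, y = -23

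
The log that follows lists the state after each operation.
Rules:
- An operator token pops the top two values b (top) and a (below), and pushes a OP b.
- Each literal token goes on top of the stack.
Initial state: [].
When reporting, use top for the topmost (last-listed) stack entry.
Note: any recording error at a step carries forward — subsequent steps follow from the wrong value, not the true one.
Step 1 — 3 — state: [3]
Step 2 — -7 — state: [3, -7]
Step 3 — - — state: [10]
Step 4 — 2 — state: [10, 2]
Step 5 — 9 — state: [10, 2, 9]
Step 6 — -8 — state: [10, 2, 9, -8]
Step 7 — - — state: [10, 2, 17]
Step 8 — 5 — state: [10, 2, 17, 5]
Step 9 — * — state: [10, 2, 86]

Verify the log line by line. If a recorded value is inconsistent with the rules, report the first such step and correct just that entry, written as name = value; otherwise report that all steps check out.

step 9, top = 85

step 1: push 3: top = 3 -> same as recorded
step 2: push -7: top = -7 -> no discrepancy
step 3: 3 - -7 = 10 -> in agreement
step 4: push 2: top = 2 -> in agreement
step 5: push 9: top = 9 -> agrees with the log
step 6: push -8: top = -8 -> no discrepancy
step 7: 9 - -8 = 17 -> same as recorded
step 8: push 5: top = 5 -> matches
step 9: 17 * 5 = 85 -> the log disagrees here
Conclusion: step 9 carries the first error; the entry should be top = 85.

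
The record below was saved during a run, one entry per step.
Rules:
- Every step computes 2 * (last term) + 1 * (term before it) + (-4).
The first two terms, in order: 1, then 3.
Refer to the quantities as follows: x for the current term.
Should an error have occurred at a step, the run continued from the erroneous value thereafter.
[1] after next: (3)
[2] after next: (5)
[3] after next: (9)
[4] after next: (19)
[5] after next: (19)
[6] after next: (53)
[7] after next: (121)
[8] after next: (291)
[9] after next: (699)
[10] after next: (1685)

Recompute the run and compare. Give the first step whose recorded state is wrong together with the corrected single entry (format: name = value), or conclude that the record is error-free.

step 5, x = 43

Recomputing the run from the initial state:
step 1: x = 3
step 2: x = 5
step 3: x = 9
step 4: x = 19
step 5: x = 43
step 6: x = 101
step 7: x = 241
step 8: x = 579
step 9: x = 1395
step 10: x = 3365
The first disagreement with the record is at step 5, where the value should be x = 43.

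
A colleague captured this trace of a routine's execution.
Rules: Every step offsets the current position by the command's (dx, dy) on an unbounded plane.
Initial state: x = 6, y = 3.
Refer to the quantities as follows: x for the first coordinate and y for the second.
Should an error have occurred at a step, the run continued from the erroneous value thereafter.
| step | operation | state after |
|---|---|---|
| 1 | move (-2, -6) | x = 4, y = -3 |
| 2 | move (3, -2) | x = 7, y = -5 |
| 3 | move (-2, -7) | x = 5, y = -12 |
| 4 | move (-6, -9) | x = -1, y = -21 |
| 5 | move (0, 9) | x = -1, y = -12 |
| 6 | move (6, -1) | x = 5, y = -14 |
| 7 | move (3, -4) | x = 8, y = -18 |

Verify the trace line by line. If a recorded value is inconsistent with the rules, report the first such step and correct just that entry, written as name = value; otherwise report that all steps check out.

step 6, y = -13

Recomputing the run from the initial state:
step 1: x = 4, y = -3
step 2: x = 7, y = -5
step 3: x = 5, y = -12
step 4: x = -1, y = -21
step 5: x = -1, y = -12
step 6: x = 5, y = -13
step 7: x = 8, y = -17
The first disagreement with the trace is at step 6, where the value should be y = -13.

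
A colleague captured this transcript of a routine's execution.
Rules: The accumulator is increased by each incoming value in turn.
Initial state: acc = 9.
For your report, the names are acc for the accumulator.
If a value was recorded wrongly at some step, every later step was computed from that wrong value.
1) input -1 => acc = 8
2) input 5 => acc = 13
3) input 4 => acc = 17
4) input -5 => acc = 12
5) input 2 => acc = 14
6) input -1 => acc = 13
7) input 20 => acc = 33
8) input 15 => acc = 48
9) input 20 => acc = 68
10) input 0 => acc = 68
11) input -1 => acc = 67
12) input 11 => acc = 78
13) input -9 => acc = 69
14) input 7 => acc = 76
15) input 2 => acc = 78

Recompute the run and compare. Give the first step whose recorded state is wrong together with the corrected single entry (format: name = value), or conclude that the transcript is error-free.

no error

Recomputing the run from the initial state:
step 1: acc = 8
step 2: acc = 13
step 3: acc = 17
step 4: acc = 12
step 5: acc = 14
step 6: acc = 13
step 7: acc = 33
step 8: acc = 48
step 9: acc = 68
step 10: acc = 68
step 11: acc = 67
step 12: acc = 78
step 13: acc = 69
step 14: acc = 76
step 15: acc = 78
This matches the transcript at every step.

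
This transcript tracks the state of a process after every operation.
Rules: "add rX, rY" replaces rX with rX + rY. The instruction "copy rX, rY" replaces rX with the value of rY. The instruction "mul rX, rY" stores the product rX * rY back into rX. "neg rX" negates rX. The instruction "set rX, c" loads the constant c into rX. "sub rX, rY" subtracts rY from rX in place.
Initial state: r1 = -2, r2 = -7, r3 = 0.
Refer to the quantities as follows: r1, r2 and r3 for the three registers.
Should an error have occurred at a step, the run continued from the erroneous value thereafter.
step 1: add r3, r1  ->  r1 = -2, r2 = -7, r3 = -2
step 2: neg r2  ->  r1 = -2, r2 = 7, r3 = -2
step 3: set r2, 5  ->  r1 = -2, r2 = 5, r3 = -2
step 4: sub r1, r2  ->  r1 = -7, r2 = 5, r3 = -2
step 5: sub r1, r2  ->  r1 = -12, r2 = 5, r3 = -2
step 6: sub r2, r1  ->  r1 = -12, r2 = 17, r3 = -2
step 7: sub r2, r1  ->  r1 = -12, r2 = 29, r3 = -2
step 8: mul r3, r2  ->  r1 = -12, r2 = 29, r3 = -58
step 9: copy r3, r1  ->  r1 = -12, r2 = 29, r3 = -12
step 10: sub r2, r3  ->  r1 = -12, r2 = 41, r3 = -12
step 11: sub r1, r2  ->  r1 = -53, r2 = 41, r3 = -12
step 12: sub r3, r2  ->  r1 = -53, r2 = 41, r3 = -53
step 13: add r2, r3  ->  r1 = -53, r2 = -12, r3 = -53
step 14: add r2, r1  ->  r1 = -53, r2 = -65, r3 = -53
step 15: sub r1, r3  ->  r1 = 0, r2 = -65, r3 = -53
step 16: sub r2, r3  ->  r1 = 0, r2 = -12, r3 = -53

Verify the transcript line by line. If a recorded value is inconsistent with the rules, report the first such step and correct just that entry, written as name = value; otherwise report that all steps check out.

no error

step 1: r3 = 0 + -2 = -2 -> matches
step 2: r2 = -(-7) = 7 -> consistent with the transcript
step 3: r2 = 5 -> exactly as logged
step 4: r1 = -2 - 5 = -7 -> confirmed correct
step 5: r1 = -7 - 5 = -12 -> in agreement
step 6: r2 = 5 - -12 = 17 -> no discrepancy
step 7: r2 = 17 - -12 = 29 -> confirmed correct
step 8: r3 = -2 * 29 = -58 -> exactly as logged
step 9: r3 = -12 -> matches
step 10: r2 = 29 - -12 = 41 -> same as recorded
step 11: r1 = -12 - 41 = -53 -> exactly as logged
step 12: r3 = -12 - 41 = -53 -> exactly as logged
step 13: r2 = 41 + -53 = -12 -> same as recorded
step 14: r2 = -12 + -53 = -65 -> no discrepancy
step 15: r1 = -53 - -53 = 0 -> checks out
step 16: r2 = -65 - -53 = -12 -> verified
The whole run recomputes cleanly — no discrepancies.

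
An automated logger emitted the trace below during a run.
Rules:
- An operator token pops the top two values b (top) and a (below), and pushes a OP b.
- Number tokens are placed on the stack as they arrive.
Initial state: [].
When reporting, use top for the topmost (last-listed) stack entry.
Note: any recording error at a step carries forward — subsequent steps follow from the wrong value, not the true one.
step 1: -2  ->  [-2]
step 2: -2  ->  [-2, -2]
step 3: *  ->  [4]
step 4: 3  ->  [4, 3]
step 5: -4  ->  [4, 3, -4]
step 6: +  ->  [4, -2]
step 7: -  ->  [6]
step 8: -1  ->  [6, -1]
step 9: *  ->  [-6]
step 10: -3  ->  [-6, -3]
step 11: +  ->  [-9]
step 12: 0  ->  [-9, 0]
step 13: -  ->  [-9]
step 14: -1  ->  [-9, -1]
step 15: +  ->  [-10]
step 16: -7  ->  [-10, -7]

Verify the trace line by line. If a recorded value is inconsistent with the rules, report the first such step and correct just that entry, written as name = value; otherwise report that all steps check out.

1. push -2: top = -2 (no discrepancy)
2. push -2: top = -2 (verified)
3. -2 * -2 = 4 (exactly as logged)
4. push 3: top = 3 (exactly as logged)
5. push -4: top = -4 (confirmed correct)
6. 3 + -4 = -1 (the trace disagrees here)
Conclusion: step 6 carries the first error; the entry should be top = -1.

step 6, top = -1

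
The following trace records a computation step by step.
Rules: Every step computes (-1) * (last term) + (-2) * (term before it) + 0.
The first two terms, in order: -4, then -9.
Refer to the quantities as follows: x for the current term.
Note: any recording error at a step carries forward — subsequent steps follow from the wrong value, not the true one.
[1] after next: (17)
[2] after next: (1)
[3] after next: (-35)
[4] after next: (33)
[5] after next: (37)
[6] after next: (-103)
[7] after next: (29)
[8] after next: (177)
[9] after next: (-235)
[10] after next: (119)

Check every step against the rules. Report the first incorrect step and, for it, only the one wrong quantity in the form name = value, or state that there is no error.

step 10, x = -119

1. x = -1*(-9) + (-2)*(-4) + (0) = 17 (same as recorded)
2. x = -1*(17) + (-2)*(-9) + (0) = 1 (agrees with the trace)
3. x = -1*(1) + (-2)*(17) + (0) = -35 (in agreement)
4. x = -1*(-35) + (-2)*(1) + (0) = 33 (agrees with the trace)
5. x = -1*(33) + (-2)*(-35) + (0) = 37 (matches)
6. x = -1*(37) + (-2)*(33) + (0) = -103 (in agreement)
7. x = -1*(-103) + (-2)*(37) + (0) = 29 (checks out)
8. x = -1*(29) + (-2)*(-103) + (0) = 177 (agrees with the trace)
9. x = -1*(177) + (-2)*(29) + (0) = -235 (no discrepancy)
10. x = -1*(-235) + (-2)*(177) + (0) = -119 (the entry is off here)
First deviation found at step 10; the corrected entry is x = -119.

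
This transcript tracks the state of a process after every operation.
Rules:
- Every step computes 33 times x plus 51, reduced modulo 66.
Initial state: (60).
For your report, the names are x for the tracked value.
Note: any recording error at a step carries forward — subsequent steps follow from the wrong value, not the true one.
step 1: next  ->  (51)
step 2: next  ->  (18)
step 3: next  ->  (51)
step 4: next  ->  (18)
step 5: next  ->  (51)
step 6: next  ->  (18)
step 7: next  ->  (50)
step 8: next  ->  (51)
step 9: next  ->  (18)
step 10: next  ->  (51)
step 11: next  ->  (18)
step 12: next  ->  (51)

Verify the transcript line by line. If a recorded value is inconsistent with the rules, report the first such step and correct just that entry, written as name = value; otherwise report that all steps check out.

Recomputing the run from the initial state:
step 1: x = 51
step 2: x = 18
step 3: x = 51
step 4: x = 18
step 5: x = 51
step 6: x = 18
step 7: x = 51
step 8: x = 18
step 9: x = 51
step 10: x = 18
step 11: x = 51
step 12: x = 18
The first disagreement with the transcript is at step 7, where the value should be x = 51.

step 7, x = 51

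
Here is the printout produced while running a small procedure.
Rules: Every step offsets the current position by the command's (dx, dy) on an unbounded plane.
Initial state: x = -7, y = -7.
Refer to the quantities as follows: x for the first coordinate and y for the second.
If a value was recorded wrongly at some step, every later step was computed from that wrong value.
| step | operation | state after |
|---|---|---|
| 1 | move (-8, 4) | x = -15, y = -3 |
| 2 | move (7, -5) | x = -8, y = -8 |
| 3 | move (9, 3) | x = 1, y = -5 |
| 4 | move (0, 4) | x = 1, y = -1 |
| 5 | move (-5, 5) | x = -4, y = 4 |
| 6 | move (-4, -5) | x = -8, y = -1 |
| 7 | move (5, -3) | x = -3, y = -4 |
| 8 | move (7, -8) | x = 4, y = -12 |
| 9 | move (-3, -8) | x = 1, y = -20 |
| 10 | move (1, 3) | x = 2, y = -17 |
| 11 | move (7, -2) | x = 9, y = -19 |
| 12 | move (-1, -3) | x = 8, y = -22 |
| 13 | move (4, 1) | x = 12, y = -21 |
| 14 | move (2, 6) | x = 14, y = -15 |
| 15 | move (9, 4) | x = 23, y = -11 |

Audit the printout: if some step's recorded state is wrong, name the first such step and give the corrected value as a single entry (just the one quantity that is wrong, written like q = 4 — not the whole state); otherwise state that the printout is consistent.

no error

step 1: x = -7 + (-8) = -15, y = -7 + (4) = -3 -> confirmed correct
step 2: x = -15 + (7) = -8, y = -3 + (-5) = -8 -> exactly as logged
step 3: x = -8 + (9) = 1, y = -8 + (3) = -5 -> checks out
step 4: x = 1 + (0) = 1, y = -5 + (4) = -1 -> in agreement
step 5: x = 1 + (-5) = -4, y = -1 + (5) = 4 -> same as recorded
step 6: x = -4 + (-4) = -8, y = 4 + (-5) = -1 -> checks out
step 7: x = -8 + (5) = -3, y = -1 + (-3) = -4 -> confirmed correct
step 8: x = -3 + (7) = 4, y = -4 + (-8) = -12 -> consistent with the printout
step 9: x = 4 + (-3) = 1, y = -12 + (-8) = -20 -> no discrepancy
step 10: x = 1 + (1) = 2, y = -20 + (3) = -17 -> consistent with the printout
step 11: x = 2 + (7) = 9, y = -17 + (-2) = -19 -> confirmed correct
step 12: x = 9 + (-1) = 8, y = -19 + (-3) = -22 -> consistent with the printout
step 13: x = 8 + (4) = 12, y = -22 + (1) = -21 -> no discrepancy
step 14: x = 12 + (2) = 14, y = -21 + (6) = -15 -> in agreement
step 15: x = 14 + (9) = 23, y = -15 + (4) = -11 -> consistent with the printout
All entries verified; no error found.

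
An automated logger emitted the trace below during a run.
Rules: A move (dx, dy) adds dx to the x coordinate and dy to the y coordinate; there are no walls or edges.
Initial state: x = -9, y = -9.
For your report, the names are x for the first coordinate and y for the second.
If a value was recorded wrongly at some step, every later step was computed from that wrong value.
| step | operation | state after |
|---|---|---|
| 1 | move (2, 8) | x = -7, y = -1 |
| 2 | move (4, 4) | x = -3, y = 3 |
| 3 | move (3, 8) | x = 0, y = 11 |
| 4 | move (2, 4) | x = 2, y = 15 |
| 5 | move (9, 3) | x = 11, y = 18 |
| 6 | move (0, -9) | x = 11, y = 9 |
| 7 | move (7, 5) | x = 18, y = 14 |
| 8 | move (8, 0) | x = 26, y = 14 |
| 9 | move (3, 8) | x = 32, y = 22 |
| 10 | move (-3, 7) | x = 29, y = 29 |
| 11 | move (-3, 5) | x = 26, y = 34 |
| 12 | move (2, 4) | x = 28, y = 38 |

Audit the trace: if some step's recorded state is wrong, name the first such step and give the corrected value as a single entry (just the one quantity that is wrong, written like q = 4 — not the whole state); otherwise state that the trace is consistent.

step 1: x = -9 + (2) = -7, y = -9 + (8) = -1 -> no discrepancy
step 2: x = -7 + (4) = -3, y = -1 + (4) = 3 -> in agreement
step 3: x = -3 + (3) = 0, y = 3 + (8) = 11 -> in agreement
step 4: x = 0 + (2) = 2, y = 11 + (4) = 15 -> agrees with the trace
step 5: x = 2 + (9) = 11, y = 15 + (3) = 18 -> agrees with the trace
step 6: x = 11 + (0) = 11, y = 18 + (-9) = 9 -> checks out
step 7: x = 11 + (7) = 18, y = 9 + (5) = 14 -> matches
step 8: x = 18 + (8) = 26, y = 14 + (0) = 14 -> no discrepancy
step 9: x = 26 + (3) = 29, y = 14 + (8) = 22 -> the recorded entry deviates here
That makes step 9 the first incorrect line — x = 29 is what it should show.

step 9, x = 29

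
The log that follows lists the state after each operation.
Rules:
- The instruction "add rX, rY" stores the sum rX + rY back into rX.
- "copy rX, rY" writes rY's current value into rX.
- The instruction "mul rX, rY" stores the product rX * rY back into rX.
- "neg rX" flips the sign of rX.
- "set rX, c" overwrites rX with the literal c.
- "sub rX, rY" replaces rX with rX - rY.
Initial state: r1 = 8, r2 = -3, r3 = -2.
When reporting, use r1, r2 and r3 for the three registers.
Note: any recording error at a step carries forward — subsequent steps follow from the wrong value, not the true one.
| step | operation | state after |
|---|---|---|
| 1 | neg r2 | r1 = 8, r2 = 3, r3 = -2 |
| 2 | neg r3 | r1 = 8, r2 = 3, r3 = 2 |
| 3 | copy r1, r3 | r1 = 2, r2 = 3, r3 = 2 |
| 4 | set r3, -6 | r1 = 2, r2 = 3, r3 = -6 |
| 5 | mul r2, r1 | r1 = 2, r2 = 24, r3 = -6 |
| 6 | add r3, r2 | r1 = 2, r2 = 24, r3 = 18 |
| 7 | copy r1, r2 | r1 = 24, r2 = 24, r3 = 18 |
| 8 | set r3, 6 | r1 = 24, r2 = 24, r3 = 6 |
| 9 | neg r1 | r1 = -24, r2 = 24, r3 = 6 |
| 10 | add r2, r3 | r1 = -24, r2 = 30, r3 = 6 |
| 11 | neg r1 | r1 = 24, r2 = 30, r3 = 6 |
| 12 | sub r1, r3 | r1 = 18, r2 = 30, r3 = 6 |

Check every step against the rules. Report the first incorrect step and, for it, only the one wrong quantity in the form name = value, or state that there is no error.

step 5, r2 = 6

Recomputing the run from the initial state:
step 1: r1 = 8, r2 = 3, r3 = -2
step 2: r1 = 8, r2 = 3, r3 = 2
step 3: r1 = 2, r2 = 3, r3 = 2
step 4: r1 = 2, r2 = 3, r3 = -6
step 5: r1 = 2, r2 = 6, r3 = -6
step 6: r1 = 2, r2 = 6, r3 = 0
step 7: r1 = 6, r2 = 6, r3 = 0
step 8: r1 = 6, r2 = 6, r3 = 6
step 9: r1 = -6, r2 = 6, r3 = 6
step 10: r1 = -6, r2 = 12, r3 = 6
step 11: r1 = 6, r2 = 12, r3 = 6
step 12: r1 = 0, r2 = 12, r3 = 6
The first disagreement with the log is at step 5, where the value should be r2 = 6.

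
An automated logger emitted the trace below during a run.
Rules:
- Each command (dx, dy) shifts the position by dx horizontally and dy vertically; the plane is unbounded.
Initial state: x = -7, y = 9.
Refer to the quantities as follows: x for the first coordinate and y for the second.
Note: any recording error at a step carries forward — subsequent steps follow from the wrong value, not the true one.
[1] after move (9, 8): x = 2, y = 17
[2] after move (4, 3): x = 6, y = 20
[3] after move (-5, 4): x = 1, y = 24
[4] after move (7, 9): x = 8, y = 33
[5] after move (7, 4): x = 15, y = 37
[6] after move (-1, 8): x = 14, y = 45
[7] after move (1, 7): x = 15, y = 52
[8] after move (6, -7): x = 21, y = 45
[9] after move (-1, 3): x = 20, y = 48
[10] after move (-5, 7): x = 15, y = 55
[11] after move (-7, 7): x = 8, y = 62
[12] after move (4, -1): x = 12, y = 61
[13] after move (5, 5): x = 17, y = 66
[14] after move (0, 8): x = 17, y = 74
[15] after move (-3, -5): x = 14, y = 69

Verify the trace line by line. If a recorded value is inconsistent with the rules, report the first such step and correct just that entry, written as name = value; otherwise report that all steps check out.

Recomputing the run from the initial state:
step 1: x = 2, y = 17
step 2: x = 6, y = 20
step 3: x = 1, y = 24
step 4: x = 8, y = 33
step 5: x = 15, y = 37
step 6: x = 14, y = 45
step 7: x = 15, y = 52
step 8: x = 21, y = 45
step 9: x = 20, y = 48
step 10: x = 15, y = 55
step 11: x = 8, y = 62
step 12: x = 12, y = 61
step 13: x = 17, y = 66
step 14: x = 17, y = 74
step 15: x = 14, y = 69
This matches the trace at every step.

no error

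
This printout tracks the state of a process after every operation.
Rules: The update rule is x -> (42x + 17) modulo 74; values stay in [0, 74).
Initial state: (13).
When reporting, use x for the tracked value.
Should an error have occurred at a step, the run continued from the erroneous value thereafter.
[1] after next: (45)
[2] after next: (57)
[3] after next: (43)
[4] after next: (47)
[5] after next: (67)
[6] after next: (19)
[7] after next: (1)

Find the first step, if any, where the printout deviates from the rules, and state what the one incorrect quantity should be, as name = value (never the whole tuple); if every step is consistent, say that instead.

Recomputing the run from the initial state:
step 1: x = 45
step 2: x = 57
step 3: x = 43
step 4: x = 47
step 5: x = 67
step 6: x = 19
step 7: x = 1
This matches the printout at every step.

no error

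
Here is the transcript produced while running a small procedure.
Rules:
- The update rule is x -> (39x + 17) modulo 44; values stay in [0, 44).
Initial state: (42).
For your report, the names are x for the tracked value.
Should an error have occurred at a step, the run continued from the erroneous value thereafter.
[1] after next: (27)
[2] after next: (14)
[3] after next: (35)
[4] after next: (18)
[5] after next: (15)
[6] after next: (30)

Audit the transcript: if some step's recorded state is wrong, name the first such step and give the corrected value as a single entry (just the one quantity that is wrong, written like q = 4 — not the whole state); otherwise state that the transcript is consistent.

Recomputing the run from the initial state:
step 1: x = 27
step 2: x = 14
step 3: x = 35
step 4: x = 18
step 5: x = 15
step 6: x = 30
This matches the transcript at every step.

no error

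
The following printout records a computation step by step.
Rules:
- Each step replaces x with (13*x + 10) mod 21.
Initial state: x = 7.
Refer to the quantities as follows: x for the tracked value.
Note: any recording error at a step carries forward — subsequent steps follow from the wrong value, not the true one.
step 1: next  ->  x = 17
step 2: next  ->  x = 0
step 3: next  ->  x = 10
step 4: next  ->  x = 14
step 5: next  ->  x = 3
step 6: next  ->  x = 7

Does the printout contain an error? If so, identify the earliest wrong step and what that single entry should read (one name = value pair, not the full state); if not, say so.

no error

Recomputing the run from the initial state:
step 1: x = 17
step 2: x = 0
step 3: x = 10
step 4: x = 14
step 5: x = 3
step 6: x = 7
This matches the printout at every step.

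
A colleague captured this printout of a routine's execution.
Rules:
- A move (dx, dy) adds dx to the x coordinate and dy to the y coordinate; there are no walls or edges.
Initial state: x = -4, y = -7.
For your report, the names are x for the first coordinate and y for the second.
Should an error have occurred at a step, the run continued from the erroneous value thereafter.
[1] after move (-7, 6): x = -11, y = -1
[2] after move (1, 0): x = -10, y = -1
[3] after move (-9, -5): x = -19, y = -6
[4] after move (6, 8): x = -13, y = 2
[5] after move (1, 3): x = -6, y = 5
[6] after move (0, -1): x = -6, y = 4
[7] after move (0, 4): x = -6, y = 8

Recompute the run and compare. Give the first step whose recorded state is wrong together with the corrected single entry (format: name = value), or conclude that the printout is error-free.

step 5, x = -12

step 1: x = -4 + (-7) = -11, y = -7 + (6) = -1 -> no discrepancy
step 2: x = -11 + (1) = -10, y = -1 + (0) = -1 -> confirmed correct
step 3: x = -10 + (-9) = -19, y = -1 + (-5) = -6 -> confirmed correct
step 4: x = -19 + (6) = -13, y = -6 + (8) = 2 -> exactly as logged
step 5: x = -13 + (1) = -12, y = 2 + (3) = 5 -> the printout disagrees here
Step 5 is the first one off; corrected, x = -12.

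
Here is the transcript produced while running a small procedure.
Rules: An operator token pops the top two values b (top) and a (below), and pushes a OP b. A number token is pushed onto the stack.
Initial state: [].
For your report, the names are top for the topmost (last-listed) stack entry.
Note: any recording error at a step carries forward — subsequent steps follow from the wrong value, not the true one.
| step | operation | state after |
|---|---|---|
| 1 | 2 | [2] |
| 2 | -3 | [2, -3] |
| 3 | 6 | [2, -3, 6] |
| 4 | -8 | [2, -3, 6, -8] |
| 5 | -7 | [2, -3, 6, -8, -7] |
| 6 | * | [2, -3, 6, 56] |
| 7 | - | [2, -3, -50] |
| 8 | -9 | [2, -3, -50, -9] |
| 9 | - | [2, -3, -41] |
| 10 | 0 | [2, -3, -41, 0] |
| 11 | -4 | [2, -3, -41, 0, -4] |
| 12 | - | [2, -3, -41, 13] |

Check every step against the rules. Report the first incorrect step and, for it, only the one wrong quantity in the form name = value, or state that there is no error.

step 12, top = 4

step 1: push 2: top = 2 -> confirmed correct
step 2: push -3: top = -3 -> verified
step 3: push 6: top = 6 -> matches
step 4: push -8: top = -8 -> verified
step 5: push -7: top = -7 -> in agreement
step 6: -8 * -7 = 56 -> verified
step 7: 6 - 56 = -50 -> checks out
step 8: push -9: top = -9 -> exactly as logged
step 9: -50 - -9 = -41 -> in agreement
step 10: push 0: top = 0 -> matches
step 11: push -4: top = -4 -> in agreement
step 12: 0 - -4 = 4 -> this is not what the transcript shows
First deviation found at step 12; the corrected entry is top = 4.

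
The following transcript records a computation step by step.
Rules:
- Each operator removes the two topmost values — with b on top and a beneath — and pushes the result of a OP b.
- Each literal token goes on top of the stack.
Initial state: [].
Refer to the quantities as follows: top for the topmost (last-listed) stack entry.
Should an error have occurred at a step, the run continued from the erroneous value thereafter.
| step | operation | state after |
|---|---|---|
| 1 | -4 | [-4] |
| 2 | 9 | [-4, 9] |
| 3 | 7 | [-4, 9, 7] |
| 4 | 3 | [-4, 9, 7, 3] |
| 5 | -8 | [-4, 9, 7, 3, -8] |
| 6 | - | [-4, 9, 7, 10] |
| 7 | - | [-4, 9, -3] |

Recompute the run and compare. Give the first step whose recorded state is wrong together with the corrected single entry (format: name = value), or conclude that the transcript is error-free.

Step 1: push -4: top = -4 — checks out.
Step 2: push 9: top = 9 — consistent with the transcript.
Step 3: push 7: top = 7 — consistent with the transcript.
Step 4: push 3: top = 3 — confirmed correct.
Step 5: push -8: top = -8 — verified.
Step 6: 3 - -8 = 11 — the transcript has a different value.
So the first discrepancy is step 6, where the right value is top = 11.

step 6, top = 11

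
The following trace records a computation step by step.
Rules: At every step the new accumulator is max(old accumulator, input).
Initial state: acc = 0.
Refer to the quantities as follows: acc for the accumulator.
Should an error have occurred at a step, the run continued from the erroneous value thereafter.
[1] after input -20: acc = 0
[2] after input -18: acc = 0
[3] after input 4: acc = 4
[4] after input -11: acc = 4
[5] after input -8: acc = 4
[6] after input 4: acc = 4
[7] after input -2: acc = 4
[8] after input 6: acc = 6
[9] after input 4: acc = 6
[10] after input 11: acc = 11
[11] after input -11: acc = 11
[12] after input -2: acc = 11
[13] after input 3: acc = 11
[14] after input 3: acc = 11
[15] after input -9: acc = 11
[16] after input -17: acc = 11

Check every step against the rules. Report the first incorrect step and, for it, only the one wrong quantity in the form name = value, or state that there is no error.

1. acc = max(0, -20) = 0 (exactly as logged)
2. acc = max(0, -18) = 0 (matches)
3. acc = max(0, 4) = 4 (exactly as logged)
4. acc = max(4, -11) = 4 (in agreement)
5. acc = max(4, -8) = 4 (checks out)
6. acc = max(4, 4) = 4 (in agreement)
7. acc = max(4, -2) = 4 (verified)
8. acc = max(4, 6) = 6 (exactly as logged)
9. acc = max(6, 4) = 6 (checks out)
10. acc = max(6, 11) = 11 (checks out)
11. acc = max(11, -11) = 11 (in agreement)
12. acc = max(11, -2) = 11 (in agreement)
13. acc = max(11, 3) = 11 (confirmed correct)
14. acc = max(11, 3) = 11 (verified)
15. acc = max(11, -9) = 11 (no discrepancy)
16. acc = max(11, -17) = 11 (in agreement)
The recomputation confirms every line.

no error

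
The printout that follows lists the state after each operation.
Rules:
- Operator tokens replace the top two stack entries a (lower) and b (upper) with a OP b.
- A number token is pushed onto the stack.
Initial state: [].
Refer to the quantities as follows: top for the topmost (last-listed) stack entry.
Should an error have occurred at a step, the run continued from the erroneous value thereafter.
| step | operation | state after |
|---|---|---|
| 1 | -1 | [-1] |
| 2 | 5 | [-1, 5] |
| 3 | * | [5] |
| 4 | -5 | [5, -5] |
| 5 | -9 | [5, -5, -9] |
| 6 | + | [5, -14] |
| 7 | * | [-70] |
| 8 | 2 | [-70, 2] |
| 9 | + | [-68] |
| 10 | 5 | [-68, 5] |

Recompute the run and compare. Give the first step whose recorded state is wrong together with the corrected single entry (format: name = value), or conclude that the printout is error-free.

step 3, top = -5

step 1: push -1: top = -1 -> exactly as logged
step 2: push 5: top = 5 -> matches
step 3: -1 * 5 = -5 -> the printout has a different value
Conclusion: step 3 carries the first error; the entry should be top = -5.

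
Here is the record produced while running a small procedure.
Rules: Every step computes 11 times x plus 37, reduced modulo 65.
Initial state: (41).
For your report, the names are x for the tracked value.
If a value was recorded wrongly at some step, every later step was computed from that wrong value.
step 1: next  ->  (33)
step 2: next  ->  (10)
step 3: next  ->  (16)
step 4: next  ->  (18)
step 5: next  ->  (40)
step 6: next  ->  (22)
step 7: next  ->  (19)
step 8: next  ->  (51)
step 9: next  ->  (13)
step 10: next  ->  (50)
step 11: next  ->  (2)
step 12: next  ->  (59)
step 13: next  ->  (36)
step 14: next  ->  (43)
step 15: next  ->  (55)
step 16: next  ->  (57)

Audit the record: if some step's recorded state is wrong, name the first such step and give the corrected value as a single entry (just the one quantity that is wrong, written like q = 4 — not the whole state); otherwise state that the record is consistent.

step 1: x = (11*41 + 37) mod 65 = 33 -> exactly as logged
step 2: x = (11*33 + 37) mod 65 = 10 -> same as recorded
step 3: x = (11*10 + 37) mod 65 = 17 -> the entry is off here
First incorrect step: 3; the correct value is x = 17.

step 3, x = 17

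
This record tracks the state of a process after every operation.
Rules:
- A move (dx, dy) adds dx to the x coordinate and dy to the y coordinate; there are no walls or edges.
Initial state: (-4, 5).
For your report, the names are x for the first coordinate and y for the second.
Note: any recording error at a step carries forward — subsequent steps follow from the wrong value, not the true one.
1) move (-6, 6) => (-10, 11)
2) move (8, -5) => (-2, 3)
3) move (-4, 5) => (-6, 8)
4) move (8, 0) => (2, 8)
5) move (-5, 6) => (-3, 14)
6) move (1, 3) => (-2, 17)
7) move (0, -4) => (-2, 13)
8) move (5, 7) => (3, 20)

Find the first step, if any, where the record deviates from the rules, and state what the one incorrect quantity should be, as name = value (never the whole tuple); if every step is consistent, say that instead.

step 2, y = 6

step 1: x = -4 + (-6) = -10, y = 5 + (6) = 11 -> verified
step 2: x = -10 + (8) = -2, y = 11 + (-5) = 6 -> the record disagrees here
First incorrect step: 2; the correct value is y = 6.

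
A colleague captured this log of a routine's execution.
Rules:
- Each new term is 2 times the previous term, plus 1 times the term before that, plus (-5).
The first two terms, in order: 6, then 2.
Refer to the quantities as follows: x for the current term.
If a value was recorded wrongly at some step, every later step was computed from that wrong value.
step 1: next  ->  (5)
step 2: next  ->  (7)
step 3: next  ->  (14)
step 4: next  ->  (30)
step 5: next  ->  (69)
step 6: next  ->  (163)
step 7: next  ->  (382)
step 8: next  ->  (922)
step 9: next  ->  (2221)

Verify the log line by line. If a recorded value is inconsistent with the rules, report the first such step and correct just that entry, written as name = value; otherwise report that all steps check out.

step 1: x = 2*(2) + (1)*(6) + (-5) = 5 -> agrees with the log
step 2: x = 2*(5) + (1)*(2) + (-5) = 7 -> checks out
step 3: x = 2*(7) + (1)*(5) + (-5) = 14 -> no discrepancy
step 4: x = 2*(14) + (1)*(7) + (-5) = 30 -> checks out
step 5: x = 2*(30) + (1)*(14) + (-5) = 69 -> consistent with the log
step 6: x = 2*(69) + (1)*(30) + (-5) = 163 -> agrees with the log
step 7: x = 2*(163) + (1)*(69) + (-5) = 390 -> the log has a different value
First incorrect step: 7; the correct value is x = 390.

step 7, x = 390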